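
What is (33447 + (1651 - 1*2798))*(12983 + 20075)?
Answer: 1067773400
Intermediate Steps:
(33447 + (1651 - 1*2798))*(12983 + 20075) = (33447 + (1651 - 2798))*33058 = (33447 - 1147)*33058 = 32300*33058 = 1067773400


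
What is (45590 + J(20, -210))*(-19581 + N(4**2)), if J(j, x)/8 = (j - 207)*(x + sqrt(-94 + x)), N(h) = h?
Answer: -7038508750 + 117076960*I*sqrt(19) ≈ -7.0385e+9 + 5.1033e+8*I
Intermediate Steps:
J(j, x) = 8*(-207 + j)*(x + sqrt(-94 + x)) (J(j, x) = 8*((j - 207)*(x + sqrt(-94 + x))) = 8*((-207 + j)*(x + sqrt(-94 + x))) = 8*(-207 + j)*(x + sqrt(-94 + x)))
(45590 + J(20, -210))*(-19581 + N(4**2)) = (45590 + (-1656*(-210) - 1656*sqrt(-94 - 210) + 8*20*(-210) + 8*20*sqrt(-94 - 210)))*(-19581 + 4**2) = (45590 + (347760 - 6624*I*sqrt(19) - 33600 + 8*20*sqrt(-304)))*(-19581 + 16) = (45590 + (347760 - 6624*I*sqrt(19) - 33600 + 8*20*(4*I*sqrt(19))))*(-19565) = (45590 + (347760 - 6624*I*sqrt(19) - 33600 + 640*I*sqrt(19)))*(-19565) = (45590 + (314160 - 5984*I*sqrt(19)))*(-19565) = (359750 - 5984*I*sqrt(19))*(-19565) = -7038508750 + 117076960*I*sqrt(19)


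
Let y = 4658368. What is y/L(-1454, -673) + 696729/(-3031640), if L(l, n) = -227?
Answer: -14122652921003/688182280 ≈ -20522.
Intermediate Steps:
y/L(-1454, -673) + 696729/(-3031640) = 4658368/(-227) + 696729/(-3031640) = 4658368*(-1/227) + 696729*(-1/3031640) = -4658368/227 - 696729/3031640 = -14122652921003/688182280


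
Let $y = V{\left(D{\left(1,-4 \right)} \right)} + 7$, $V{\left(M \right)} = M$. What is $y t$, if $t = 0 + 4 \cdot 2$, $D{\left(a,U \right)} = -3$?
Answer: $32$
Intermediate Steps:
$y = 4$ ($y = -3 + 7 = 4$)
$t = 8$ ($t = 0 + 8 = 8$)
$y t = 4 \cdot 8 = 32$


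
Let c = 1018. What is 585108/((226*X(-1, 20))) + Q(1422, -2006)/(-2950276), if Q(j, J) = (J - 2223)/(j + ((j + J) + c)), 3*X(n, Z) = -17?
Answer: -4805824561901563/10518843243776 ≈ -456.88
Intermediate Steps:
X(n, Z) = -17/3 (X(n, Z) = (⅓)*(-17) = -17/3)
Q(j, J) = (-2223 + J)/(1018 + J + 2*j) (Q(j, J) = (J - 2223)/(j + ((j + J) + 1018)) = (-2223 + J)/(j + ((J + j) + 1018)) = (-2223 + J)/(j + (1018 + J + j)) = (-2223 + J)/(1018 + J + 2*j))
585108/((226*X(-1, 20))) + Q(1422, -2006)/(-2950276) = 585108/((226*(-17/3))) + ((-2223 - 2006)/(1018 - 2006 + 2*1422))/(-2950276) = 585108/(-3842/3) + (-4229/(1018 - 2006 + 2844))*(-1/2950276) = 585108*(-3/3842) + (-4229/1856)*(-1/2950276) = -877662/1921 + ((1/1856)*(-4229))*(-1/2950276) = -877662/1921 - 4229/1856*(-1/2950276) = -877662/1921 + 4229/5475712256 = -4805824561901563/10518843243776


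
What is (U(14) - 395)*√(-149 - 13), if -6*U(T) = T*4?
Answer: -3639*I*√2 ≈ -5146.3*I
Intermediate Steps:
U(T) = -2*T/3 (U(T) = -T*4/6 = -2*T/3)
(U(14) - 395)*√(-149 - 13) = (-⅔*14 - 395)*√(-149 - 13) = (-28/3 - 395)*√(-162) = -3639*I*√2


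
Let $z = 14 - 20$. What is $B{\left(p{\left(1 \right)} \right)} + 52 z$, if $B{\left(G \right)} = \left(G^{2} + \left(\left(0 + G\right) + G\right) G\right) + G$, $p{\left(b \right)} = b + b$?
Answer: $-298$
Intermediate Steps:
$z = -6$
$p{\left(b \right)} = 2 b$
$B{\left(G \right)} = G + 3 G^{2}$ ($B{\left(G \right)} = \left(G^{2} + \left(G + G\right) G\right) + G = \left(G^{2} + 2 G G\right) + G = \left(G^{2} + 2 G^{2}\right) + G = 3 G^{2} + G = G + 3 G^{2}$)
$B{\left(p{\left(1 \right)} \right)} + 52 z = 2 \cdot 1 \left(1 + 3 \cdot 2 \cdot 1\right) + 52 \left(-6\right) = 2 \left(1 + 3 \cdot 2\right) - 312 = 2 \left(1 + 6\right) - 312 = 2 \cdot 7 - 312 = 14 - 312 = -298$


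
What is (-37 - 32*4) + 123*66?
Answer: 7953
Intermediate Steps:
(-37 - 32*4) + 123*66 = (-37 - 1*128) + 8118 = (-37 - 128) + 8118 = -165 + 8118 = 7953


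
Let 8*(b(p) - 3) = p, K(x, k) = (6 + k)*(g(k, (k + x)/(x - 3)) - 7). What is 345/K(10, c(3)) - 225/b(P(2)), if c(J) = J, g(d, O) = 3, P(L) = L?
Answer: -12295/156 ≈ -78.814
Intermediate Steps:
K(x, k) = -24 - 4*k (K(x, k) = (6 + k)*(3 - 7) = (6 + k)*(-4) = -24 - 4*k)
b(p) = 3 + p/8
345/K(10, c(3)) - 225/b(P(2)) = 345/(-24 - 4*3) - 225/(3 + (⅛)*2) = 345/(-24 - 12) - 225/(3 + ¼) = 345/(-36) - 225/13/4 = 345*(-1/36) - 225*4/13 = -115/12 - 900/13 = -12295/156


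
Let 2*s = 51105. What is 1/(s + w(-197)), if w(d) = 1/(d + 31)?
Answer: 83/2120857 ≈ 3.9135e-5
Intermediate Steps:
w(d) = 1/(31 + d)
s = 51105/2 (s = (1/2)*51105 = 51105/2 ≈ 25553.)
1/(s + w(-197)) = 1/(51105/2 + 1/(31 - 197)) = 1/(51105/2 + 1/(-166)) = 1/(51105/2 - 1/166) = 1/(2120857/83) = 83/2120857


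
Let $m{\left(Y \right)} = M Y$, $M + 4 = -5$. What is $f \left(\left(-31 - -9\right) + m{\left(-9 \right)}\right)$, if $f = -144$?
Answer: $-8496$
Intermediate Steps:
$M = -9$ ($M = -4 - 5 = -9$)
$m{\left(Y \right)} = - 9 Y$
$f \left(\left(-31 - -9\right) + m{\left(-9 \right)}\right) = - 144 \left(\left(-31 - -9\right) - -81\right) = - 144 \left(\left(-31 + 9\right) + 81\right) = - 144 \left(-22 + 81\right) = \left(-144\right) 59 = -8496$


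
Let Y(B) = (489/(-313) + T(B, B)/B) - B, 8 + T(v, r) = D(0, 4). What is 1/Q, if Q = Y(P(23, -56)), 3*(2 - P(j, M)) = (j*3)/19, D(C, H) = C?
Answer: -89205/1113734 ≈ -0.080095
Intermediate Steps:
T(v, r) = -8 (T(v, r) = -8 + 0 = -8)
P(j, M) = 2 - j/19 (P(j, M) = 2 - j*3/(3*19) = 2 - 3*j/(3*19) = 2 - j/19)
Y(B) = -489/313 - B - 8/B (Y(B) = (489/(-313) - 8/B) - B = (489*(-1/313) - 8/B) - B = (-489/313 - 8/B) - B = -489/313 - B - 8/B)
Q = -1113734/89205 (Q = -489/313 - (2 - 1/19*23) - 8/(2 - 1/19*23) = -489/313 - (2 - 23/19) - 8/(2 - 23/19) = -489/313 - 1*15/19 - 8/15/19 = -489/313 - 15/19 - 8*19/15 = -489/313 - 15/19 - 152/15 = -1113734/89205 ≈ -12.485)
1/Q = 1/(-1113734/89205) = -89205/1113734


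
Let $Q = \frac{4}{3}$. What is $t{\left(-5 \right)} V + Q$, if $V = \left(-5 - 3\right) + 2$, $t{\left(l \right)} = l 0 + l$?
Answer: $\frac{94}{3} \approx 31.333$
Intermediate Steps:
$t{\left(l \right)} = l$ ($t{\left(l \right)} = 0 + l = l$)
$V = -6$ ($V = -8 + 2 = -6$)
$Q = \frac{4}{3}$ ($Q = 4 \cdot \frac{1}{3} = \frac{4}{3} \approx 1.3333$)
$t{\left(-5 \right)} V + Q = \left(-5\right) \left(-6\right) + \frac{4}{3} = 30 + \frac{4}{3} = \frac{94}{3}$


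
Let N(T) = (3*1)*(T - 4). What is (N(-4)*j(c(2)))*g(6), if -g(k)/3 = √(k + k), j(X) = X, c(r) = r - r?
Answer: 0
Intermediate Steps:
c(r) = 0
g(k) = -3*√2*√k (g(k) = -3*√(k + k) = -3*√2*√k)
N(T) = -12 + 3*T (N(T) = 3*(-4 + T) = -12 + 3*T)
(N(-4)*j(c(2)))*g(6) = ((-12 + 3*(-4))*0)*(-3*√2*√6) = ((-12 - 12)*0)*(-6*√3) = (-24*0)*(-6*√3) = 0*(-6*√3) = 0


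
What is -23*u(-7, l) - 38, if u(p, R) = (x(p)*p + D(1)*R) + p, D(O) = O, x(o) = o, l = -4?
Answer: -912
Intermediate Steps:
u(p, R) = R + p + p**2 (u(p, R) = (p*p + 1*R) + p = (p**2 + R) + p = (R + p**2) + p = R + p + p**2)
-23*u(-7, l) - 38 = -23*(-4 - 7 + (-7)**2) - 38 = -23*(-4 - 7 + 49) - 38 = -23*38 - 38 = -874 - 38 = -912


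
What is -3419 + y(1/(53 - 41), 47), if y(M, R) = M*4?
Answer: -10256/3 ≈ -3418.7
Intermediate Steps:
y(M, R) = 4*M
-3419 + y(1/(53 - 41), 47) = -3419 + 4/(53 - 41) = -3419 + 4/12 = -3419 + 4*(1/12) = -3419 + ⅓ = -10256/3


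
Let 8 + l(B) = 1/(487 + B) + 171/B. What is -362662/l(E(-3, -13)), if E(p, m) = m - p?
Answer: 1729897740/119717 ≈ 14450.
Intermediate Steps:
l(B) = -8 + 1/(487 + B) + 171/B (l(B) = -8 + (1/(487 + B) + 171/B) = -8 + 1/(487 + B) + 171/B)
-362662/l(E(-3, -13)) = -362662*(-13 - 1*(-3))*(487 + (-13 - 1*(-3)))/(83277 - 3724*(-13 - 1*(-3)) - 8*(-13 - 1*(-3))²) = -362662*(-13 + 3)*(487 + (-13 + 3))/(83277 - 3724*(-13 + 3) - 8*(-13 + 3)²) = -362662*(-10*(487 - 10)/(83277 - 3724*(-10) - 8*(-10)²)) = -362662*(-4770/(83277 + 37240 - 8*100)) = -362662*(-4770/(83277 + 37240 - 800)) = -362662/((-⅒*1/477*119717)) = -362662/(-119717/4770) = -362662*(-4770/119717) = 1729897740/119717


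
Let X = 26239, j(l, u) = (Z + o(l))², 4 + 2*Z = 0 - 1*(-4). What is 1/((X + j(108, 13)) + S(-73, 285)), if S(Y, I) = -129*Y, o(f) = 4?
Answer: 1/35672 ≈ 2.8033e-5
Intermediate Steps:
Z = 0 (Z = -2 + (0 - 1*(-4))/2 = -2 + (0 + 4)/2 = -2 + (½)*4 = -2 + 2 = 0)
j(l, u) = 16 (j(l, u) = (0 + 4)² = 4² = 16)
1/((X + j(108, 13)) + S(-73, 285)) = 1/((26239 + 16) - 129*(-73)) = 1/(26255 + 9417) = 1/35672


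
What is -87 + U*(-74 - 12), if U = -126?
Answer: 10749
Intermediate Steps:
-87 + U*(-74 - 12) = -87 - 126*(-74 - 12) = -87 - 126*(-86) = -87 + 10836 = 10749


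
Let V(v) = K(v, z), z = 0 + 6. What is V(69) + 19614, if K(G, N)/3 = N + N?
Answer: 19650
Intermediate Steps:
z = 6
K(G, N) = 6*N (K(G, N) = 3*(N + N) = 3*(2*N) = 6*N)
V(v) = 36 (V(v) = 6*6 = 36)
V(69) + 19614 = 36 + 19614 = 19650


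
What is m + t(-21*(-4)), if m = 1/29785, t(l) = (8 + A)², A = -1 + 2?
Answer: 2412586/29785 ≈ 81.000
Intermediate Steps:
A = 1
t(l) = 81 (t(l) = (8 + 1)² = 9² = 81)
m = 1/29785 ≈ 3.3574e-5
m + t(-21*(-4)) = 1/29785 + 81 = 2412586/29785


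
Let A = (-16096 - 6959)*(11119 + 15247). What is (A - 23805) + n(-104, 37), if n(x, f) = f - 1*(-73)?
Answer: -607891825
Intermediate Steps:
n(x, f) = 73 + f (n(x, f) = f + 73 = 73 + f)
A = -607868130 (A = -23055*26366 = -607868130)
(A - 23805) + n(-104, 37) = (-607868130 - 23805) + (73 + 37) = -607891935 + 110 = -607891825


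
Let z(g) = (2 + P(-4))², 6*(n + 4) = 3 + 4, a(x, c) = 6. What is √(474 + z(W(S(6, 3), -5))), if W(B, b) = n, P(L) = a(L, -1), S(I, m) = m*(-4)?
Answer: √538 ≈ 23.195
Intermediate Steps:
S(I, m) = -4*m
P(L) = 6
n = -17/6 (n = -4 + (3 + 4)/6 = -4 + (⅙)*7 = -4 + 7/6 = -17/6 ≈ -2.8333)
W(B, b) = -17/6
z(g) = 64 (z(g) = (2 + 6)² = 8² = 64)
√(474 + z(W(S(6, 3), -5))) = √(474 + 64) = √538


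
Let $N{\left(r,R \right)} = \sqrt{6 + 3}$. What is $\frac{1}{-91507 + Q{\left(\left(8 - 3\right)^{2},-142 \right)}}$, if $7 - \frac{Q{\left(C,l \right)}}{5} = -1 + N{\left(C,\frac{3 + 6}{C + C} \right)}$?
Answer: $- \frac{1}{91482} \approx -1.0931 \cdot 10^{-5}$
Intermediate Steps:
$N{\left(r,R \right)} = 3$ ($N{\left(r,R \right)} = \sqrt{9} = 3$)
$Q{\left(C,l \right)} = 25$ ($Q{\left(C,l \right)} = 35 - 5 \left(-1 + 3\right) = 35 - 10 = 25$)
$\frac{1}{-91507 + Q{\left(\left(8 - 3\right)^{2},-142 \right)}} = \frac{1}{-91507 + 25} = \frac{1}{-91482} = - \frac{1}{91482}$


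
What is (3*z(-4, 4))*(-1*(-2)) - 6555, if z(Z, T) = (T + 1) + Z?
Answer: -6549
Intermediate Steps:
z(Z, T) = 1 + T + Z (z(Z, T) = (1 + T) + Z = 1 + T + Z)
(3*z(-4, 4))*(-1*(-2)) - 6555 = (3*(1 + 4 - 4))*(-1*(-2)) - 6555 = (3*1)*2 - 6555 = 3*2 - 6555 = 6 - 6555 = -6549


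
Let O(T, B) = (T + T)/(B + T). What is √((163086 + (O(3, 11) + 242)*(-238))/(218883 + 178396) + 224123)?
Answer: √66868639495455/17273 ≈ 473.42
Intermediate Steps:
O(T, B) = 2*T/(B + T) (O(T, B) = (2*T)/(B + T) = 2*T/(B + T))
√((163086 + (O(3, 11) + 242)*(-238))/(218883 + 178396) + 224123) = √((163086 + (2*3/(11 + 3) + 242)*(-238))/(218883 + 178396) + 224123) = √((163086 + (2*3/14 + 242)*(-238))/397279 + 224123) = √((163086 + (2*3*(1/14) + 242)*(-238))*(1/397279) + 224123) = √((163086 + (3/7 + 242)*(-238))*(1/397279) + 224123) = √((163086 + (1697/7)*(-238))*(1/397279) + 224123) = √((163086 - 57698)*(1/397279) + 224123) = √(105388*(1/397279) + 224123) = √(105388/397279 + 224123) = √(89039466705/397279) = √66868639495455/17273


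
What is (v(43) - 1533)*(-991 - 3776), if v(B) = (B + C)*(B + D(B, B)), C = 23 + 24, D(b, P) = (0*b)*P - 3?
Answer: -9853389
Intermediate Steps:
D(b, P) = -3 (D(b, P) = 0*P - 3 = 0 - 3 = -3)
C = 47
v(B) = (-3 + B)*(47 + B) (v(B) = (B + 47)*(B - 3) = (47 + B)*(-3 + B) = (-3 + B)*(47 + B))
(v(43) - 1533)*(-991 - 3776) = ((-141 + 43² + 44*43) - 1533)*(-991 - 3776) = ((-141 + 1849 + 1892) - 1533)*(-4767) = (3600 - 1533)*(-4767) = 2067*(-4767) = -9853389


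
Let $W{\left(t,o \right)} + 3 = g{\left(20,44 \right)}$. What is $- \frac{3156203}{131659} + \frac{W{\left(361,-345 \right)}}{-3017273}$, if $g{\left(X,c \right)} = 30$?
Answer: $- \frac{9523129649212}{397251145907} \approx -23.973$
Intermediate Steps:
$W{\left(t,o \right)} = 27$ ($W{\left(t,o \right)} = -3 + 30 = 27$)
$- \frac{3156203}{131659} + \frac{W{\left(361,-345 \right)}}{-3017273} = - \frac{3156203}{131659} + \frac{27}{-3017273} = \left(-3156203\right) \frac{1}{131659} + 27 \left(- \frac{1}{3017273}\right) = - \frac{3156203}{131659} - \frac{27}{3017273} = - \frac{9523129649212}{397251145907}$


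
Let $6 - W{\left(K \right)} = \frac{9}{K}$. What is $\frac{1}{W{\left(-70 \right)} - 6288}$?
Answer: $- \frac{70}{439731} \approx -0.00015919$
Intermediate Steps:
$W{\left(K \right)} = 6 - \frac{9}{K}$
$\frac{1}{W{\left(-70 \right)} - 6288} = \frac{1}{\left(6 - \frac{9}{-70}\right) - 6288} = \frac{1}{\left(6 - - \frac{9}{70}\right) - 6288} = \frac{1}{\left(6 + \frac{9}{70}\right) - 6288} = \frac{1}{\frac{429}{70} - 6288} = \frac{1}{- \frac{439731}{70}} = - \frac{70}{439731}$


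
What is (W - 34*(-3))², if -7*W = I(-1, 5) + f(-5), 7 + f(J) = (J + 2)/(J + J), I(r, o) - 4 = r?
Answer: 51509329/4900 ≈ 10512.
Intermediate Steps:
I(r, o) = 4 + r
f(J) = -7 + (2 + J)/(2*J) (f(J) = -7 + (J + 2)/(J + J) = -7 + (2 + J)/((2*J)) = -7 + (2 + J)*(1/(2*J)) = -7 + (2 + J)/(2*J))
W = 37/70 (W = -((4 - 1) + (-13/2 + 1/(-5)))/7 = -(3 + (-13/2 - ⅕))/7 = -(3 - 67/10)/7 = -⅐*(-37/10) = 37/70 ≈ 0.52857)
(W - 34*(-3))² = (37/70 - 34*(-3))² = (37/70 + 102)² = (7177/70)² = 51509329/4900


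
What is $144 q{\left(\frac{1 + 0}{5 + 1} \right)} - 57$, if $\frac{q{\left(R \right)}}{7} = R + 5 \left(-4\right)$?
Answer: $-20049$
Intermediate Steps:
$q{\left(R \right)} = -140 + 7 R$ ($q{\left(R \right)} = 7 \left(R + 5 \left(-4\right)\right) = 7 \left(R - 20\right) = 7 \left(-20 + R\right) = -140 + 7 R$)
$144 q{\left(\frac{1 + 0}{5 + 1} \right)} - 57 = 144 \left(-140 + 7 \frac{1 + 0}{5 + 1}\right) - 57 = 144 \left(-140 + 7 \cdot 1 \cdot \frac{1}{6}\right) - 57 = 144 \left(-140 + 7 \cdot \frac{1}{6}\right) - 57 = 144 \left(-140 + \frac{7}{6}\right) - 57 = 144 \left(- \frac{833}{6}\right) - 57 = -19992 - 57 = -20049$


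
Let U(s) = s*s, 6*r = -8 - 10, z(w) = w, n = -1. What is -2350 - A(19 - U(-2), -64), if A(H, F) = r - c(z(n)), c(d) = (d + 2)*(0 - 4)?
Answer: -2351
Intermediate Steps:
c(d) = -8 - 4*d (c(d) = (2 + d)*(-4) = -8 - 4*d)
r = -3 (r = (-8 - 10)/6 = (⅙)*(-18) = -3)
U(s) = s²
A(H, F) = 1 (A(H, F) = -3 - (-8 - 4*(-1)) = -3 - (-8 + 4) = -3 - 1*(-4) = -3 + 4 = 1)
-2350 - A(19 - U(-2), -64) = -2350 - 1*1 = -2350 - 1 = -2351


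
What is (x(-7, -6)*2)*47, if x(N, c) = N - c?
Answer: -94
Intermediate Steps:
(x(-7, -6)*2)*47 = ((-7 - 1*(-6))*2)*47 = ((-7 + 6)*2)*47 = -1*2*47 = -2*47 = -94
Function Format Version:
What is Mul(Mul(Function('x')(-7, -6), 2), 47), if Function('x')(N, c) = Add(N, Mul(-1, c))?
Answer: -94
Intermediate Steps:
Mul(Mul(Function('x')(-7, -6), 2), 47) = Mul(Mul(Add(-7, Mul(-1, -6)), 2), 47) = Mul(Mul(Add(-7, 6), 2), 47) = Mul(Mul(-1, 2), 47) = Mul(-2, 47) = -94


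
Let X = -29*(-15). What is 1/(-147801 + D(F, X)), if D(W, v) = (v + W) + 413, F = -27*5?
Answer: -1/147088 ≈ -6.7986e-6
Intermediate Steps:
X = 435
F = -135
D(W, v) = 413 + W + v (D(W, v) = (W + v) + 413 = 413 + W + v)
1/(-147801 + D(F, X)) = 1/(-147801 + (413 - 135 + 435)) = 1/(-147801 + 713) = 1/(-147088) = -1/147088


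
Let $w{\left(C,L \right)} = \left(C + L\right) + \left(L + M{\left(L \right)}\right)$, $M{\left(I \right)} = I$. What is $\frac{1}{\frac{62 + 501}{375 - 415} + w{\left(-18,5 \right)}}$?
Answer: $- \frac{40}{683} \approx -0.058565$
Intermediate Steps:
$w{\left(C,L \right)} = C + 3 L$ ($w{\left(C,L \right)} = \left(C + L\right) + \left(L + L\right) = \left(C + L\right) + 2 L = C + 3 L$)
$\frac{1}{\frac{62 + 501}{375 - 415} + w{\left(-18,5 \right)}} = \frac{1}{\frac{62 + 501}{375 - 415} + \left(-18 + 3 \cdot 5\right)} = \frac{1}{\frac{563}{-40} + \left(-18 + 15\right)} = \frac{1}{563 \left(- \frac{1}{40}\right) - 3} = \frac{1}{- \frac{563}{40} - 3} = \frac{1}{- \frac{683}{40}} = - \frac{40}{683}$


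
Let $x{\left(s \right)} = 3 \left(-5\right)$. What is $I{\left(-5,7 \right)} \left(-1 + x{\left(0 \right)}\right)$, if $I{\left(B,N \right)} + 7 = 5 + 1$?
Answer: $16$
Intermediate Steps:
$I{\left(B,N \right)} = -1$ ($I{\left(B,N \right)} = -7 + \left(5 + 1\right) = -7 + 6 = -1$)
$x{\left(s \right)} = -15$
$I{\left(-5,7 \right)} \left(-1 + x{\left(0 \right)}\right) = - (-1 - 15) = \left(-1\right) \left(-16\right) = 16$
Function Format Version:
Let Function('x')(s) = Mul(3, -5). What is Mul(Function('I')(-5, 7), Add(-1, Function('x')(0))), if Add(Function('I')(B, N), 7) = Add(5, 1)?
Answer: 16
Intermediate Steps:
Function('I')(B, N) = -1 (Function('I')(B, N) = Add(-7, Add(5, 1)) = Add(-7, 6) = -1)
Function('x')(s) = -15
Mul(Function('I')(-5, 7), Add(-1, Function('x')(0))) = Mul(-1, Add(-1, -15)) = Mul(-1, -16) = 16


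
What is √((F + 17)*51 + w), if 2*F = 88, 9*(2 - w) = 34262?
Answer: I*√6245/3 ≈ 26.342*I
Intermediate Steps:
w = -34244/9 (w = 2 - ⅑*34262 = 2 - 34262/9 = -34244/9 ≈ -3804.9)
F = 44 (F = (½)*88 = 44)
√((F + 17)*51 + w) = √((44 + 17)*51 - 34244/9) = √(61*51 - 34244/9) = √(3111 - 34244/9) = √(-6245/9) = I*√6245/3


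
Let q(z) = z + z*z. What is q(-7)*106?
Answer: 4452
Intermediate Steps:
q(z) = z + z**2
q(-7)*106 = -7*(1 - 7)*106 = -7*(-6)*106 = 42*106 = 4452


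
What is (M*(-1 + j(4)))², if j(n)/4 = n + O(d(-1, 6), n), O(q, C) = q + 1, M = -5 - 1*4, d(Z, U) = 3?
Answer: 77841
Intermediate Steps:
M = -9 (M = -5 - 4 = -9)
O(q, C) = 1 + q
j(n) = 16 + 4*n (j(n) = 4*(n + (1 + 3)) = 4*(n + 4) = 4*(4 + n) = 16 + 4*n)
(M*(-1 + j(4)))² = (-9*(-1 + (16 + 4*4)))² = (-9*(-1 + (16 + 16)))² = (-9*(-1 + 32))² = (-9*31)² = (-279)² = 77841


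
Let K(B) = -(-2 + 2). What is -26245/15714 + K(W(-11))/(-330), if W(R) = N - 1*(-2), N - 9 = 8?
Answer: -26245/15714 ≈ -1.6702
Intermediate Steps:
N = 17 (N = 9 + 8 = 17)
W(R) = 19 (W(R) = 17 - 1*(-2) = 17 + 2 = 19)
K(B) = 0 (K(B) = -1*0 = 0)
-26245/15714 + K(W(-11))/(-330) = -26245/15714 + 0/(-330) = -26245*1/15714 + 0*(-1/330) = -26245/15714 + 0 = -26245/15714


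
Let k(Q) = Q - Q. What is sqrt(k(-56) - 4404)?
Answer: 2*I*sqrt(1101) ≈ 66.363*I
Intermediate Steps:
k(Q) = 0
sqrt(k(-56) - 4404) = sqrt(0 - 4404) = sqrt(-4404) = 2*I*sqrt(1101)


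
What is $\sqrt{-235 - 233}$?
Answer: $6 i \sqrt{13} \approx 21.633 i$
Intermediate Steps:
$\sqrt{-235 - 233} = \sqrt{-468} = 6 i \sqrt{13}$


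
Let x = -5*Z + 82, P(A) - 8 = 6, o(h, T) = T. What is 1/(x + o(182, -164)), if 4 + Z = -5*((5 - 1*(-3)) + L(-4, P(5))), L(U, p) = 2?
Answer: 1/188 ≈ 0.0053191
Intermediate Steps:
P(A) = 14 (P(A) = 8 + 6 = 14)
Z = -54 (Z = -4 - 5*((5 - 1*(-3)) + 2) = -4 - 5*((5 + 3) + 2) = -4 - 5*(8 + 2) = -4 - 5*10 = -4 - 50 = -54)
x = 352 (x = -5*(-54) + 82 = 270 + 82 = 352)
1/(x + o(182, -164)) = 1/(352 - 164) = 1/188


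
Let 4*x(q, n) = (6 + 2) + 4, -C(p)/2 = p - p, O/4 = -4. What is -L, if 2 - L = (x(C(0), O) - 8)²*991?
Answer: 24773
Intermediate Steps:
O = -16 (O = 4*(-4) = -16)
C(p) = 0 (C(p) = -2*(p - p) = -2*0 = 0)
x(q, n) = 3 (x(q, n) = ((6 + 2) + 4)/4 = (8 + 4)/4 = (¼)*12 = 3)
L = -24773 (L = 2 - (3 - 8)²*991 = 2 - (-5)²*991 = 2 - 25*991 = 2 - 1*24775 = 2 - 24775 = -24773)
-L = -1*(-24773) = 24773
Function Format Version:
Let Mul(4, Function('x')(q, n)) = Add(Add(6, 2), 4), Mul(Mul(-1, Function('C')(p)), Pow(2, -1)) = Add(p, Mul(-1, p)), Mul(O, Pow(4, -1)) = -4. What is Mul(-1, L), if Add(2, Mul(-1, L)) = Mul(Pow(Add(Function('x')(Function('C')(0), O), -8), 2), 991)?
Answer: 24773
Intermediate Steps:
O = -16 (O = Mul(4, -4) = -16)
Function('C')(p) = 0 (Function('C')(p) = Mul(-2, Add(p, Mul(-1, p))) = Mul(-2, 0) = 0)
Function('x')(q, n) = 3 (Function('x')(q, n) = Mul(Rational(1, 4), Add(Add(6, 2), 4)) = Mul(Rational(1, 4), Add(8, 4)) = Mul(Rational(1, 4), 12) = 3)
L = -24773 (L = Add(2, Mul(-1, Mul(Pow(Add(3, -8), 2), 991))) = Add(2, Mul(-1, Mul(Pow(-5, 2), 991))) = Add(2, Mul(-1, Mul(25, 991))) = Add(2, Mul(-1, 24775)) = Add(2, -24775) = -24773)
Mul(-1, L) = Mul(-1, -24773) = 24773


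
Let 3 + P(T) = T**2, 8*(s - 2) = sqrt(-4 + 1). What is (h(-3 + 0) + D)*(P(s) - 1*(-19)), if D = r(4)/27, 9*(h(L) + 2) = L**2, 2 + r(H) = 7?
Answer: -14047/864 - 11*I*sqrt(3)/27 ≈ -16.258 - 0.70565*I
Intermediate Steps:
r(H) = 5 (r(H) = -2 + 7 = 5)
h(L) = -2 + L**2/9
s = 2 + I*sqrt(3)/8 (s = 2 + sqrt(-4 + 1)/8 = 2 + sqrt(-3)/8 = 2 + (I*sqrt(3))/8 = 2 + I*sqrt(3)/8 ≈ 2.0 + 0.21651*I)
P(T) = -3 + T**2
D = 5/27 ≈ 0.18519
(h(-3 + 0) + D)*(P(s) - 1*(-19)) = ((-2 + (-3 + 0)**2/9) + 5/27)*((-3 + (2 + I*sqrt(3)/8)**2) - 1*(-19)) = ((-2 + (1/9)*(-3)**2) + 5/27)*((-3 + (2 + I*sqrt(3)/8)**2) + 19) = ((-2 + (1/9)*9) + 5/27)*(16 + (2 + I*sqrt(3)/8)**2) = ((-2 + 1) + 5/27)*(16 + (2 + I*sqrt(3)/8)**2) = (-1 + 5/27)*(16 + (2 + I*sqrt(3)/8)**2) = -22*(16 + (2 + I*sqrt(3)/8)**2)/27 = -352/27 - 22*(2 + I*sqrt(3)/8)**2/27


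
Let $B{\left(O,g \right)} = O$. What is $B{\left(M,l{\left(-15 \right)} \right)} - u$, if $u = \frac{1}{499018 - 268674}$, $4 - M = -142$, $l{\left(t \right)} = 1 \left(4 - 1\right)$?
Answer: $\frac{33630223}{230344} \approx 146.0$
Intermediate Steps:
$l{\left(t \right)} = 3$ ($l{\left(t \right)} = 1 \cdot 3 = 3$)
$M = 146$ ($M = 4 - -142 = 4 + 142 = 146$)
$u = \frac{1}{230344} \approx 4.3413 \cdot 10^{-6}$
$B{\left(M,l{\left(-15 \right)} \right)} - u = 146 - \frac{1}{230344} = \frac{33630223}{230344}$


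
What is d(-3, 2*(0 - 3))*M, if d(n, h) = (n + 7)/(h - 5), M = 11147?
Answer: -44588/11 ≈ -4053.5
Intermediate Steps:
d(n, h) = (7 + n)/(-5 + h)
d(-3, 2*(0 - 3))*M = ((7 - 3)/(-5 + 2*(0 - 3)))*11147 = (4/(-5 + 2*(-3)))*11147 = (4/(-5 - 6))*11147 = (4/(-11))*11147 = -1/11*4*11147 = -4/11*11147 = -44588/11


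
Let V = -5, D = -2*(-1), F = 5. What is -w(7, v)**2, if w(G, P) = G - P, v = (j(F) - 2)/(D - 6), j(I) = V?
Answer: -441/16 ≈ -27.563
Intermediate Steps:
D = 2
j(I) = -5
v = 7/4 (v = (-5 - 2)/(2 - 6) = -7/(-4) = -7*(-1/4) = 7/4 ≈ 1.7500)
-w(7, v)**2 = -(7 - 1*7/4)**2 = -(7 - 7/4)**2 = -(21/4)**2 = -1*441/16 = -441/16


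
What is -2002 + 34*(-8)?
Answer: -2274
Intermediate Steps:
-2002 + 34*(-8) = -2002 - 272 = -2274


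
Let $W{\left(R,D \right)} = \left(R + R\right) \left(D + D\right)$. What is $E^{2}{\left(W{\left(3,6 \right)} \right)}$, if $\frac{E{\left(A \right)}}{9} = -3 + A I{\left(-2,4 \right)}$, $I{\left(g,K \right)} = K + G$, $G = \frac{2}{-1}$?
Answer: $1610361$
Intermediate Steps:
$G = -2$ ($G = 2 \left(-1\right) = -2$)
$W{\left(R,D \right)} = 4 D R$ ($W{\left(R,D \right)} = 2 R 2 D = 4 D R$)
$I{\left(g,K \right)} = -2 + K$ ($I{\left(g,K \right)} = K - 2 = -2 + K$)
$E{\left(A \right)} = -27 + 18 A$ ($E{\left(A \right)} = 9 \left(-3 + A \left(-2 + 4\right)\right) = 9 \left(-3 + A 2\right) = 9 \left(-3 + 2 A\right) = -27 + 18 A$)
$E^{2}{\left(W{\left(3,6 \right)} \right)} = \left(-27 + 18 \cdot 4 \cdot 6 \cdot 3\right)^{2} = \left(-27 + 18 \cdot 72\right)^{2} = \left(-27 + 1296\right)^{2} = 1269^{2} = 1610361$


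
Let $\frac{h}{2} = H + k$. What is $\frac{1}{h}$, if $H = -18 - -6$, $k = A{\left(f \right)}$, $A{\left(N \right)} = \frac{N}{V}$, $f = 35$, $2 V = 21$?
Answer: $- \frac{3}{52} \approx -0.057692$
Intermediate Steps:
$V = \frac{21}{2}$ ($V = \frac{1}{2} \cdot 21 = \frac{21}{2} \approx 10.5$)
$A{\left(N \right)} = \frac{2 N}{21}$ ($A{\left(N \right)} = \frac{N}{\frac{21}{2}} = N \frac{2}{21} = \frac{2 N}{21}$)
$k = \frac{10}{3}$ ($k = \frac{2}{21} \cdot 35 = \frac{10}{3} \approx 3.3333$)
$H = -12$ ($H = -18 + 6 = -12$)
$h = - \frac{52}{3}$ ($h = 2 \left(-12 + \frac{10}{3}\right) = 2 \left(- \frac{26}{3}\right) = - \frac{52}{3} \approx -17.333$)
$\frac{1}{h} = \frac{1}{- \frac{52}{3}} = - \frac{3}{52}$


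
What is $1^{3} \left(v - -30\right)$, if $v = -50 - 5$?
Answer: $-25$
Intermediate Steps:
$v = -55$
$1^{3} \left(v - -30\right) = 1^{3} \left(-55 - -30\right) = 1 \left(-55 + 30\right) = 1 \left(-25\right) = -25$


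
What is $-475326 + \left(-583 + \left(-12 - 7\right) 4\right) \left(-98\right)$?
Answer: $-410744$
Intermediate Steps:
$-475326 + \left(-583 + \left(-12 - 7\right) 4\right) \left(-98\right) = -475326 + \left(-583 - 76\right) \left(-98\right) = -475326 - -64582 = -475326 + 64582 = -410744$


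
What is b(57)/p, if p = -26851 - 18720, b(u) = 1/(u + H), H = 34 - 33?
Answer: -1/2643118 ≈ -3.7834e-7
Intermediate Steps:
H = 1
b(u) = 1/(1 + u) (b(u) = 1/(u + 1) = 1/(1 + u))
p = -45571
b(57)/p = 1/((1 + 57)*(-45571)) = -1/45571/58 = (1/58)*(-1/45571) = -1/2643118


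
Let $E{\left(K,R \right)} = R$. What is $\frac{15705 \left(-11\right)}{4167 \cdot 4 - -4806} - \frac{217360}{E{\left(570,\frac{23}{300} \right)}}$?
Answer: $- \frac{155586729485}{54878} \approx -2.8351 \cdot 10^{6}$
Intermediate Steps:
$\frac{15705 \left(-11\right)}{4167 \cdot 4 - -4806} - \frac{217360}{E{\left(570,\frac{23}{300} \right)}} = \frac{15705 \left(-11\right)}{4167 \cdot 4 - -4806} - \frac{217360}{23 \cdot \frac{1}{300}} = - \frac{172755}{16668 + 4806} - \frac{217360}{23 \cdot \frac{1}{300}} = - \frac{172755}{21474} - \frac{217360}{\frac{23}{300}} = \left(-172755\right) \frac{1}{21474} - \frac{65208000}{23} = - \frac{19195}{2386} - \frac{65208000}{23} = - \frac{155586729485}{54878}$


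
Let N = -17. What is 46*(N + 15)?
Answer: -92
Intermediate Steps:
46*(N + 15) = 46*(-17 + 15) = 46*(-2) = -92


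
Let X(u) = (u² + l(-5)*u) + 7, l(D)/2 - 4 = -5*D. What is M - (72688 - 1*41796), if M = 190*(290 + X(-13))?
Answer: -85612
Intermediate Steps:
l(D) = 8 - 10*D (l(D) = 8 + 2*(-5*D) = 8 - 10*D)
X(u) = 7 + u² + 58*u (X(u) = (u² + (8 - 10*(-5))*u) + 7 = (u² + (8 + 50)*u) + 7 = (u² + 58*u) + 7 = 7 + u² + 58*u)
M = -54720 (M = 190*(290 + (7 + (-13)² + 58*(-13))) = 190*(290 + (7 + 169 - 754)) = 190*(290 - 578) = 190*(-288) = -54720)
M - (72688 - 1*41796) = -54720 - (72688 - 1*41796) = -54720 - (72688 - 41796) = -54720 - 1*30892 = -54720 - 30892 = -85612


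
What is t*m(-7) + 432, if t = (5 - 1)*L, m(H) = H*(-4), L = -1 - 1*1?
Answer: 208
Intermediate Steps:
L = -2 (L = -1 - 1 = -2)
m(H) = -4*H
t = -8 (t = (5 - 1)*(-2) = 4*(-2) = -8)
t*m(-7) + 432 = -(-32)*(-7) + 432 = -8*28 + 432 = -224 + 432 = 208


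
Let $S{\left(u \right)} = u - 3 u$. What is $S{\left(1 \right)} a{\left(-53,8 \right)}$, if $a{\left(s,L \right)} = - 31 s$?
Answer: $-3286$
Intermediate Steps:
$S{\left(u \right)} = - 2 u$
$S{\left(1 \right)} a{\left(-53,8 \right)} = \left(-2\right) 1 \left(\left(-31\right) \left(-53\right)\right) = \left(-2\right) 1643 = -3286$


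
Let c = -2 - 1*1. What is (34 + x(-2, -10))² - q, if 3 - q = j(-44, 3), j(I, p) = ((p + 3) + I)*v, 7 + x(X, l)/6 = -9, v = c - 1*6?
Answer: 4183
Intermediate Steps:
c = -3 (c = -2 - 1 = -3)
v = -9 (v = -3 - 1*6 = -3 - 6 = -9)
x(X, l) = -96 (x(X, l) = -42 + 6*(-9) = -42 - 54 = -96)
j(I, p) = -27 - 9*I - 9*p (j(I, p) = ((p + 3) + I)*(-9) = ((3 + p) + I)*(-9) = (3 + I + p)*(-9) = -27 - 9*I - 9*p)
q = -339 (q = 3 - (-27 - 9*(-44) - 9*3) = 3 - (-27 + 396 - 27) = 3 - 1*342 = 3 - 342 = -339)
(34 + x(-2, -10))² - q = (34 - 96)² - 1*(-339) = (-62)² + 339 = 3844 + 339 = 4183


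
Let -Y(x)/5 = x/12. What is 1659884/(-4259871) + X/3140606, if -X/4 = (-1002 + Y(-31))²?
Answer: -12504301470025/7644900812472 ≈ -1.6356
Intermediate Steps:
Y(x) = -5*x/12
X = -140873161/36 (X = -4*(-1002 - 5/12*(-31))² = -4*(-1002 + 155/12)² = -4*(-11869/12)² = -4*140873161/144 = -140873161/36 ≈ -3.9131e+6)
1659884/(-4259871) + X/3140606 = 1659884/(-4259871) - 140873161/36/3140606 = 1659884*(-1/4259871) - 140873161/36*1/3140606 = -1659884/4259871 - 140873161/113061816 = -12504301470025/7644900812472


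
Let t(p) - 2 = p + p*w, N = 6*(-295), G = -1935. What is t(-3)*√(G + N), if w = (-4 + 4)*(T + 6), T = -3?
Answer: -I*√3705 ≈ -60.869*I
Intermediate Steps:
w = 0 (w = (-4 + 4)*(-3 + 6) = 0*3 = 0)
N = -1770
t(p) = 2 + p (t(p) = 2 + (p + p*0) = 2 + (p + 0) = 2 + p)
t(-3)*√(G + N) = (2 - 3)*√(-1935 - 1770) = -√(-3705) = -I*√3705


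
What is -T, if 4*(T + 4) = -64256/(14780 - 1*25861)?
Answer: 28260/11081 ≈ 2.5503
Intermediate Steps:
T = -28260/11081 (T = -4 + (-64256/(14780 - 1*25861))/4 = -4 + (-64256/(14780 - 25861))/4 = -4 + (-64256/(-11081))/4 = -4 + (-64256*(-1/11081))/4 = -4 + (¼)*(64256/11081) = -4 + 16064/11081 = -28260/11081 ≈ -2.5503)
-T = -1*(-28260/11081) = 28260/11081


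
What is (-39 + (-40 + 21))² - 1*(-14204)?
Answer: 17568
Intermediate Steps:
(-39 + (-40 + 21))² - 1*(-14204) = (-39 - 19)² + 14204 = (-58)² + 14204 = 3364 + 14204 = 17568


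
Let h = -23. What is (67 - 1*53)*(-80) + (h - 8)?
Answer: -1151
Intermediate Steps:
(67 - 1*53)*(-80) + (h - 8) = (67 - 1*53)*(-80) + (-23 - 8) = (67 - 53)*(-80) - 31 = 14*(-80) - 31 = -1120 - 31 = -1151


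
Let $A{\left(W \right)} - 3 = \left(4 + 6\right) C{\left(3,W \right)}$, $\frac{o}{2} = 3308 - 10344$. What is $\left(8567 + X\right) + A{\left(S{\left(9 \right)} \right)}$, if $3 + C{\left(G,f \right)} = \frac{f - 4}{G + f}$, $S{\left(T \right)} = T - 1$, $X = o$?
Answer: $- \frac{60812}{11} \approx -5528.4$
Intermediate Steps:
$o = -14072$ ($o = 2 \left(3308 - 10344\right) = 2 \left(-7036\right) = -14072$)
$X = -14072$
$S{\left(T \right)} = -1 + T$ ($S{\left(T \right)} = T - 1 = -1 + T$)
$C{\left(G,f \right)} = -3 + \frac{-4 + f}{G + f}$ ($C{\left(G,f \right)} = -3 + \frac{f - 4}{G + f} = -3 + \frac{-4 + f}{G + f}$)
$A{\left(W \right)} = 3 + \frac{10 \left(-13 - 2 W\right)}{3 + W}$ ($A{\left(W \right)} = 3 + \left(4 + 6\right) \frac{-4 - 9 - 2 W}{3 + W} = 3 + 10 \frac{-4 - 9 - 2 W}{3 + W} = 3 + 10 \frac{-13 - 2 W}{3 + W} = 3 + \frac{10 \left(-13 - 2 W\right)}{3 + W}$)
$\left(8567 + X\right) + A{\left(S{\left(9 \right)} \right)} = \left(8567 - 14072\right) + \frac{-121 - 17 \left(-1 + 9\right)}{3 + \left(-1 + 9\right)} = -5505 + \frac{-121 - 136}{3 + 8} = -5505 + \frac{-121 - 136}{11} = -5505 + \frac{1}{11} \left(-257\right) = -5505 - \frac{257}{11} = - \frac{60812}{11}$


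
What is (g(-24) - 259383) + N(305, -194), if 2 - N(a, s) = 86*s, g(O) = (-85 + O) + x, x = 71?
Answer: -242735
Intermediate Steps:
g(O) = -14 + O (g(O) = (-85 + O) + 71 = -14 + O)
N(a, s) = 2 - 86*s
(g(-24) - 259383) + N(305, -194) = ((-14 - 24) - 259383) + (2 - 86*(-194)) = (-38 - 259383) + (2 + 16684) = -259421 + 16686 = -242735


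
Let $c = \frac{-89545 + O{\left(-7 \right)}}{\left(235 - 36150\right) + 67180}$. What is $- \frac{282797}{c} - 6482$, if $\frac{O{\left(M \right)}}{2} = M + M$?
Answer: $\frac{8261036019}{89573} \approx 92227.0$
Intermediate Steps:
$O{\left(M \right)} = 4 M$ ($O{\left(M \right)} = 2 \left(M + M\right) = 2 \cdot 2 M = 4 M$)
$c = - \frac{89573}{31265}$ ($c = \frac{-89545 + 4 \left(-7\right)}{\left(235 - 36150\right) + 67180} = \frac{-89545 - 28}{\left(235 - 36150\right) + 67180} = - \frac{89573}{-35915 + 67180} = - \frac{89573}{31265} \approx -2.865$)
$- \frac{282797}{c} - 6482 = - \frac{282797}{- \frac{89573}{31265}} - 6482 = \left(-282797\right) \left(- \frac{31265}{89573}\right) - 6482 = \frac{8841648205}{89573} - 6482 = \frac{8261036019}{89573}$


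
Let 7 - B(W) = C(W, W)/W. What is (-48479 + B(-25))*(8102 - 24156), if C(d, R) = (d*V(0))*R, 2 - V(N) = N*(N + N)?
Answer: 777366788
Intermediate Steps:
V(N) = 2 - 2*N**2 (V(N) = 2 - N*(N + N) = 2 - N*2*N = 2 - 2*N**2)
C(d, R) = 2*R*d (C(d, R) = (d*(2 - 2*0**2))*R = (d*(2 - 2*0))*R = (d*(2 + 0))*R = (d*2)*R = (2*d)*R = 2*R*d)
B(W) = 7 - 2*W (B(W) = 7 - 2*W*W/W = 7 - 2*W**2/W = 7 - 2*W)
(-48479 + B(-25))*(8102 - 24156) = (-48479 + (7 - 2*(-25)))*(8102 - 24156) = (-48479 + (7 + 50))*(-16054) = (-48479 + 57)*(-16054) = -48422*(-16054) = 777366788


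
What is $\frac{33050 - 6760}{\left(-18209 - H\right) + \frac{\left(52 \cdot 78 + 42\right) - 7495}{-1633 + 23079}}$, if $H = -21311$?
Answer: $\frac{112763068}{13304419} \approx 8.4756$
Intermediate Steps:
$\frac{33050 - 6760}{\left(-18209 - H\right) + \frac{\left(52 \cdot 78 + 42\right) - 7495}{-1633 + 23079}} = \frac{33050 - 6760}{\left(-18209 - -21311\right) + \frac{\left(52 \cdot 78 + 42\right) - 7495}{-1633 + 23079}} = \frac{26290}{\left(-18209 + 21311\right) + \frac{\left(4056 + 42\right) - 7495}{21446}} = \frac{26290}{3102 + \left(4098 - 7495\right) \frac{1}{21446}} = \frac{26290}{3102 - \frac{3397}{21446}} = \frac{26290}{\frac{66522095}{21446}} = 26290 \cdot \frac{21446}{66522095} = \frac{112763068}{13304419}$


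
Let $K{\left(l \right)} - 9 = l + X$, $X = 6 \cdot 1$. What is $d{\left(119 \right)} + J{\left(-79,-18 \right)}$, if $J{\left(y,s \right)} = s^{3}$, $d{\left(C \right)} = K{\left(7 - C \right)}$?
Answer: $-5929$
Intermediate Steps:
$X = 6$
$K{\left(l \right)} = 15 + l$ ($K{\left(l \right)} = 9 + \left(l + 6\right) = 9 + \left(6 + l\right) = 15 + l$)
$d{\left(C \right)} = 22 - C$ ($d{\left(C \right)} = 15 - \left(-7 + C\right) = 22 - C$)
$d{\left(119 \right)} + J{\left(-79,-18 \right)} = \left(22 - 119\right) + \left(-18\right)^{3} = \left(22 - 119\right) - 5832 = -97 - 5832 = -5929$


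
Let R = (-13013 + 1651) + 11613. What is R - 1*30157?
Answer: -29906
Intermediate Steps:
R = 251 (R = -11362 + 11613 = 251)
R - 1*30157 = 251 - 1*30157 = 251 - 30157 = -29906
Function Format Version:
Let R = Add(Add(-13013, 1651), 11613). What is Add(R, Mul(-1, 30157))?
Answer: -29906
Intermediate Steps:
R = 251 (R = Add(-11362, 11613) = 251)
Add(R, Mul(-1, 30157)) = Add(251, Mul(-1, 30157)) = Add(251, -30157) = -29906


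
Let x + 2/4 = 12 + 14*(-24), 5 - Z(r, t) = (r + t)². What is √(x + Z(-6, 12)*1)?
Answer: 3*I*√158/2 ≈ 18.855*I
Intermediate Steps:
Z(r, t) = 5 - (r + t)²
x = -649/2 (x = -½ + (12 + 14*(-24)) = -½ + (12 - 336) = -½ - 324 = -649/2 ≈ -324.50)
√(x + Z(-6, 12)*1) = √(-649/2 + (5 - (-6 + 12)²)*1) = √(-649/2 + (5 - 1*6²)*1) = √(-649/2 + (5 - 1*36)*1) = √(-649/2 + (5 - 36)*1) = √(-649/2 - 31*1) = √(-649/2 - 31) = √(-711/2) = 3*I*√158/2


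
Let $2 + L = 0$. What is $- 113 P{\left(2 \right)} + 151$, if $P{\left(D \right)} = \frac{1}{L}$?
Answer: $\frac{415}{2} \approx 207.5$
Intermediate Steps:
$L = -2$ ($L = -2 + 0 = -2$)
$P{\left(D \right)} = - \frac{1}{2}$ ($P{\left(D \right)} = \frac{1}{-2} = - \frac{1}{2}$)
$- 113 P{\left(2 \right)} + 151 = \left(-113\right) \left(- \frac{1}{2}\right) + 151 = \frac{113}{2} + 151 = \frac{415}{2}$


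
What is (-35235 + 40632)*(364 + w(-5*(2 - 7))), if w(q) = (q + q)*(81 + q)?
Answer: 30568608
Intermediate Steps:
w(q) = 2*q*(81 + q) (w(q) = (2*q)*(81 + q) = 2*q*(81 + q))
(-35235 + 40632)*(364 + w(-5*(2 - 7))) = (-35235 + 40632)*(364 + 2*(-5*(2 - 7))*(81 - 5*(2 - 7))) = 5397*(364 + 2*(-5*(-5))*(81 - 5*(-5))) = 5397*(364 + 2*25*(81 + 25)) = 5397*(364 + 2*25*106) = 5397*(364 + 5300) = 5397*5664 = 30568608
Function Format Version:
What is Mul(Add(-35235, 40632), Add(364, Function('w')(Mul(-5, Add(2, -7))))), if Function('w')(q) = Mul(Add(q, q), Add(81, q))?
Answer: 30568608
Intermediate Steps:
Function('w')(q) = Mul(2, q, Add(81, q)) (Function('w')(q) = Mul(Mul(2, q), Add(81, q)) = Mul(2, q, Add(81, q)))
Mul(Add(-35235, 40632), Add(364, Function('w')(Mul(-5, Add(2, -7))))) = Mul(Add(-35235, 40632), Add(364, Mul(2, Mul(-5, Add(2, -7)), Add(81, Mul(-5, Add(2, -7)))))) = Mul(5397, Add(364, Mul(2, Mul(-5, -5), Add(81, Mul(-5, -5))))) = Mul(5397, Add(364, Mul(2, 25, Add(81, 25)))) = Mul(5397, Add(364, Mul(2, 25, 106))) = Mul(5397, Add(364, 5300)) = Mul(5397, 5664) = 30568608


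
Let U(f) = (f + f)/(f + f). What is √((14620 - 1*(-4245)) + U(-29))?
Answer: √18866 ≈ 137.35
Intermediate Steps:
U(f) = 1 (U(f) = (2*f)/((2*f)) = (2*f)*(1/(2*f)) = 1)
√((14620 - 1*(-4245)) + U(-29)) = √((14620 - 1*(-4245)) + 1) = √((14620 + 4245) + 1) = √(18865 + 1) = √18866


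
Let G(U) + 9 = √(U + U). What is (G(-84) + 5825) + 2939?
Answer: 8755 + 2*I*√42 ≈ 8755.0 + 12.961*I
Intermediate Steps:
G(U) = -9 + √2*√U (G(U) = -9 + √(U + U) = -9 + √(2*U) = -9 + √2*√U)
(G(-84) + 5825) + 2939 = ((-9 + √2*√(-84)) + 5825) + 2939 = ((-9 + √2*(2*I*√21)) + 5825) + 2939 = ((-9 + 2*I*√42) + 5825) + 2939 = (5816 + 2*I*√42) + 2939 = 8755 + 2*I*√42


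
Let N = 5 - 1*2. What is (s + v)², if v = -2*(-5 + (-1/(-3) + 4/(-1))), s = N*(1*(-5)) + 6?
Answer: 625/9 ≈ 69.444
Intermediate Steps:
N = 3 (N = 5 - 2 = 3)
s = -9 (s = 3*(1*(-5)) + 6 = 3*(-5) + 6 = -15 + 6 = -9)
v = 52/3 (v = -2*(-5 + (-1*(-⅓) + 4*(-1))) = -2*(-5 + (⅓ - 4)) = -2*(-5 - 11/3) = -2*(-26/3) = 52/3 ≈ 17.333)
(s + v)² = (-9 + 52/3)² = (25/3)² = 625/9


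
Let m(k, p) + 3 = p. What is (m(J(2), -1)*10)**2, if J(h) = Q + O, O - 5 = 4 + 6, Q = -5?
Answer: 1600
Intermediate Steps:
O = 15 (O = 5 + (4 + 6) = 5 + 10 = 15)
J(h) = 10 (J(h) = -5 + 15 = 10)
m(k, p) = -3 + p
(m(J(2), -1)*10)**2 = ((-3 - 1)*10)**2 = (-4*10)**2 = (-40)**2 = 1600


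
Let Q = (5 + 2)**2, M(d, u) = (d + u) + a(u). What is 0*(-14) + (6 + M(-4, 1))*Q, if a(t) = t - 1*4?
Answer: 0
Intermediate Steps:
a(t) = -4 + t (a(t) = t - 4 = -4 + t)
M(d, u) = -4 + d + 2*u (M(d, u) = (d + u) + (-4 + u) = -4 + d + 2*u)
Q = 49 (Q = 7**2 = 49)
0*(-14) + (6 + M(-4, 1))*Q = 0*(-14) + (6 + (-4 - 4 + 2*1))*49 = 0 + (6 + (-4 - 4 + 2))*49 = 0 + (6 - 6)*49 = 0 + 0*49 = 0 + 0 = 0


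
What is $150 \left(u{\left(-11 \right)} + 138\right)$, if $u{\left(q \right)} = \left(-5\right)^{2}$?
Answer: $24450$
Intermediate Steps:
$u{\left(q \right)} = 25$
$150 \left(u{\left(-11 \right)} + 138\right) = 150 \left(25 + 138\right) = 150 \cdot 163 = 24450$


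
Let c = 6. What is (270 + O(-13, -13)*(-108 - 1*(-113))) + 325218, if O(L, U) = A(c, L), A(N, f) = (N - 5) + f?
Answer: 325428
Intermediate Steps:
A(N, f) = -5 + N + f (A(N, f) = (-5 + N) + f = -5 + N + f)
O(L, U) = 1 + L (O(L, U) = -5 + 6 + L = 1 + L)
(270 + O(-13, -13)*(-108 - 1*(-113))) + 325218 = (270 + (1 - 13)*(-108 - 1*(-113))) + 325218 = (270 - 12*(-108 + 113)) + 325218 = (270 - 12*5) + 325218 = (270 - 60) + 325218 = 210 + 325218 = 325428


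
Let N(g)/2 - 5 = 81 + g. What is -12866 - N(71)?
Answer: -13180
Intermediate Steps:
N(g) = 172 + 2*g (N(g) = 10 + 2*(81 + g) = 10 + (162 + 2*g) = 172 + 2*g)
-12866 - N(71) = -12866 - (172 + 2*71) = -12866 - (172 + 142) = -12866 - 1*314 = -12866 - 314 = -13180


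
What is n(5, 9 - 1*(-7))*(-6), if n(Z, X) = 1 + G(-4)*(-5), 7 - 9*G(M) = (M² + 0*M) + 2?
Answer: -128/3 ≈ -42.667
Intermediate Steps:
G(M) = 5/9 - M²/9 (G(M) = 7/9 - ((M² + 0*M) + 2)/9 = 7/9 - ((M² + 0) + 2)/9 = 7/9 - (M² + 2)/9 = 7/9 - (2 + M²)/9 = 7/9 + (-2/9 - M²/9) = 5/9 - M²/9)
n(Z, X) = 64/9 (n(Z, X) = 1 + (5/9 - ⅑*(-4)²)*(-5) = 1 + (5/9 - ⅑*16)*(-5) = 1 + (5/9 - 16/9)*(-5) = 1 - 11/9*(-5) = 1 + 55/9 = 64/9)
n(5, 9 - 1*(-7))*(-6) = (64/9)*(-6) = -128/3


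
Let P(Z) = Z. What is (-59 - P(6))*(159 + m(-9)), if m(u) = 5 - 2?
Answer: -10530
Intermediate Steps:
m(u) = 3
(-59 - P(6))*(159 + m(-9)) = (-59 - 1*6)*(159 + 3) = (-59 - 6)*162 = -65*162 = -10530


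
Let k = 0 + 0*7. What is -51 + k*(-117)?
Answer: -51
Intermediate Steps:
k = 0 (k = 0 + 0 = 0)
-51 + k*(-117) = -51 + 0*(-117) = -51 + 0 = -51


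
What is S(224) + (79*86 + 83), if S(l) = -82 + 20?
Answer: 6815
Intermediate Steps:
S(l) = -62
S(224) + (79*86 + 83) = -62 + (79*86 + 83) = -62 + (6794 + 83) = -62 + 6877 = 6815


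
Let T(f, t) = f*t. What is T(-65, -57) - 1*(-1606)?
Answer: 5311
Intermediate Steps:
T(-65, -57) - 1*(-1606) = -65*(-57) - 1*(-1606) = 3705 + 1606 = 5311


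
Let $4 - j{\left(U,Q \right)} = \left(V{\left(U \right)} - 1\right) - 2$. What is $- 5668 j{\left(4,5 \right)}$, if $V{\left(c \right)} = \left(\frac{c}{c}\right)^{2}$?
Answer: $-34008$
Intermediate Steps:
$V{\left(c \right)} = 1$ ($V{\left(c \right)} = 1^{2} = 1$)
$j{\left(U,Q \right)} = 6$ ($j{\left(U,Q \right)} = 4 - \left(\left(1 - 1\right) - 2\right) = 4 - \left(0 - 2\right) = 4 - -2 = 4 + 2 = 6$)
$- 5668 j{\left(4,5 \right)} = \left(-5668\right) 6 = -34008$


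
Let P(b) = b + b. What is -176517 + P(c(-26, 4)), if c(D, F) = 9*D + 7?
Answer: -176971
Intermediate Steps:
c(D, F) = 7 + 9*D
P(b) = 2*b
-176517 + P(c(-26, 4)) = -176517 + 2*(7 + 9*(-26)) = -176517 + 2*(7 - 234) = -176517 + 2*(-227) = -176517 - 454 = -176971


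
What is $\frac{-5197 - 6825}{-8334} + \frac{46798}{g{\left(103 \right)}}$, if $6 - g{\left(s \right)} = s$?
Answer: $- \frac{194424199}{404199} \approx -481.01$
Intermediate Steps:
$g{\left(s \right)} = 6 - s$
$\frac{-5197 - 6825}{-8334} + \frac{46798}{g{\left(103 \right)}} = \frac{-5197 - 6825}{-8334} + \frac{46798}{6 - 103} = \left(-12022\right) \left(- \frac{1}{8334}\right) + \frac{46798}{6 - 103} = \frac{6011}{4167} + \frac{46798}{-97} = \frac{6011}{4167} + 46798 \left(- \frac{1}{97}\right) = \frac{6011}{4167} - \frac{46798}{97} = - \frac{194424199}{404199}$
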